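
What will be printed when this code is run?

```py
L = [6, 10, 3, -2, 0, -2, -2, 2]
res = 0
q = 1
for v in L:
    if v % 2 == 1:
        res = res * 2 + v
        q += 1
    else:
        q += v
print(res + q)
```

v=6: not odd; q=7
v=10: not odd; q=17
v=3: odd, res = 0*2+3 = 3; q=18
v=-2: not odd; q=16
v=0: not odd; q=16
v=-2: not odd; q=14
v=-2: not odd; q=12
v=2: not odd; q=14
res+q = 3+14 = 17

17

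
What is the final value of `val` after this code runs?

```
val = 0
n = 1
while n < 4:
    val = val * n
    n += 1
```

n=1: val = 0*1 = 0
n=2: val = 0*2 = 0
n=3: val = 0*3 = 0

0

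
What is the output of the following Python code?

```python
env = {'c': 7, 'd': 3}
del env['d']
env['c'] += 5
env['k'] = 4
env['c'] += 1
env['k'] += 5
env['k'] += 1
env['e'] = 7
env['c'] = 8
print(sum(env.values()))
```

25

del 'd' → {'c': 7}
env['c'] = 7+5 = 12 → {'c': 12}
env['k'] = 4 → {'c': 12, 'k': 4}
env['c'] = 12+1 = 13 → {'c': 13, 'k': 4}
env['k'] = 4+5 = 9 → {'c': 13, 'k': 9}
env['k'] = 9+1 = 10 → {'c': 13, 'k': 10}
env['e'] = 7 → {'c': 13, 'k': 10, 'e': 7}
env['c'] = 8 → {'c': 8, 'k': 10, 'e': 7}
sum of values = 25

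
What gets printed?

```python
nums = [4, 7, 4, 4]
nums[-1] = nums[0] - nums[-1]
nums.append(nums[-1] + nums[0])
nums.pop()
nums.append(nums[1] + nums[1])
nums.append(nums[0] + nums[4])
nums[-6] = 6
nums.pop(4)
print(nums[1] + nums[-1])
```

25

nums[-1] = nums[0]-nums[-1] = 4-4 = 0 → [4, 7, 4, 0]
append nums[-1]+nums[0] = 0+4 = 4 → [4, 7, 4, 0, 4]
pop() removes 4 → [4, 7, 4, 0]
append nums[1]+nums[1] = 7+7 = 14 → [4, 7, 4, 0, 14]
append nums[0]+nums[4] = 4+14 = 18 → [4, 7, 4, 0, 14, 18]
nums[-6] = 6 → [6, 7, 4, 0, 14, 18]
pop(4) removes 14 → [6, 7, 4, 0, 18]
nums[1]+nums[-1] = 7+18 = 25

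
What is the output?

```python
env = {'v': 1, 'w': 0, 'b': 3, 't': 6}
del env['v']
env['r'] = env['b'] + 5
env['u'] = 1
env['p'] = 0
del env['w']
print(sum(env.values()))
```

del 'v' → {'w': 0, 'b': 3, 't': 6}
env['r'] = env['b']+5 = 8 → {'w': 0, 'b': 3, 't': 6, 'r': 8}
env['u'] = 1 → {'w': 0, 'b': 3, 't': 6, 'r': 8, 'u': 1}
env['p'] = 0 → {'w': 0, 'b': 3, 't': 6, 'r': 8, 'u': 1, 'p': 0}
del 'w' → {'b': 3, 't': 6, 'r': 8, 'u': 1, 'p': 0}
sum of values = 18

18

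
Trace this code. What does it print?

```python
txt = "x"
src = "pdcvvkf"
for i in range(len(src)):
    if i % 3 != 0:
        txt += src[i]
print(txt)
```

i=0: skip
i=1: add 'd' → 'xd'
i=2: add 'c' → 'xdc'
i=3: skip
i=4: add 'v' → 'xdcv'
i=5: add 'k' → 'xdcvk'
i=6: skip

xdcvk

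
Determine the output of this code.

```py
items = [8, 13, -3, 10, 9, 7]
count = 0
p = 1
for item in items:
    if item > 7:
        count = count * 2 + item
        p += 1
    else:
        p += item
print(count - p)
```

136

item=8: >7, count = 0*2+8 = 8; p=2
item=13: >7, count = 8*2+13 = 29; p=3
item=-3: not >7; p=0
item=10: >7, count = 29*2+10 = 68; p=1
item=9: >7, count = 68*2+9 = 145; p=2
item=7: not >7; p=9
count-p = 145-9 = 136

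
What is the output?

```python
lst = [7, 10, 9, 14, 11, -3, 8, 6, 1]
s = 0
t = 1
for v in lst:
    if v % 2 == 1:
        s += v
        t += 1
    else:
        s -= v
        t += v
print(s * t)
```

-572

v=7: odd, s = 0+7 = 7; t=2
v=10: not odd, s = 7-10 = -3; t=12
v=9: odd, s = (-3)+9 = 6; t=13
v=14: not odd, s = 6-14 = -8; t=27
v=11: odd, s = (-8)+11 = 3; t=28
v=-3: odd, s = 3+(-3) = 0; t=29
v=8: not odd, s = 0-8 = -8; t=37
v=6: not odd, s = (-8)-6 = -14; t=43
v=1: odd, s = (-14)+1 = -13; t=44
s*t = (-13)*44 = -572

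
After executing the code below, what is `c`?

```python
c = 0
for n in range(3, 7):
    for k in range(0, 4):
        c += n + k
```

96

n=3,k=0: c = 0+3 = 3
n=3,k=1: c = 3+4 = 7
n=3,k=2: c = 7+5 = 12
n=3,k=3: c = 12+6 = 18
n=4,k=0: c = 18+4 = 22
n=4,k=1: c = 22+5 = 27
n=4,k=2: c = 27+6 = 33
n=4,k=3: c = 33+7 = 40
n=5,k=0: c = 40+5 = 45
n=5,k=1: c = 45+6 = 51
n=5,k=2: c = 51+7 = 58
n=5,k=3: c = 58+8 = 66
n=6,k=0: c = 66+6 = 72
n=6,k=1: c = 72+7 = 79
n=6,k=2: c = 79+8 = 87
n=6,k=3: c = 87+9 = 96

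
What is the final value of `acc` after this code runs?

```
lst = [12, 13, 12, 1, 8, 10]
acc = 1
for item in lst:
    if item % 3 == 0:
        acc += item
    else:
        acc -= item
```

item=12: %3==0, acc = 1+12 = 13
item=13: not %3==0, acc = 13-13 = 0
item=12: %3==0, acc = 0+12 = 12
item=1: not %3==0, acc = 12-1 = 11
item=8: not %3==0, acc = 11-8 = 3
item=10: not %3==0, acc = 3-10 = -7

-7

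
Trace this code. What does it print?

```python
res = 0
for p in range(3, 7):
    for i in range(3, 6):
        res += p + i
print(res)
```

102

p=3,i=3: res = 0+6 = 6
p=3,i=4: res = 6+7 = 13
p=3,i=5: res = 13+8 = 21
p=4,i=3: res = 21+7 = 28
p=4,i=4: res = 28+8 = 36
p=4,i=5: res = 36+9 = 45
p=5,i=3: res = 45+8 = 53
p=5,i=4: res = 53+9 = 62
p=5,i=5: res = 62+10 = 72
p=6,i=3: res = 72+9 = 81
p=6,i=4: res = 81+10 = 91
p=6,i=5: res = 91+11 = 102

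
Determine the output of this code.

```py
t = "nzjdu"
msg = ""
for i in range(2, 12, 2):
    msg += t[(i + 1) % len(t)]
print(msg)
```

dnjuz

i=2: add t[3]='d' → 'd'
i=4: add t[0]='n' → 'dn'
i=6: add t[2]='j' → 'dnj'
i=8: add t[4]='u' → 'dnju'
i=10: add t[1]='z' → 'dnjuz'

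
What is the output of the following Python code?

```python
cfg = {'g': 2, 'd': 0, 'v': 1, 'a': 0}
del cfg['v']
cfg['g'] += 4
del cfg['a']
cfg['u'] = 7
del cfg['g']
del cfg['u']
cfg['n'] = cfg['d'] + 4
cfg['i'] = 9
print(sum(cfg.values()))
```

del 'v' → {'g': 2, 'd': 0, 'a': 0}
cfg['g'] = 2+4 = 6 → {'g': 6, 'd': 0, 'a': 0}
del 'a' → {'g': 6, 'd': 0}
cfg['u'] = 7 → {'g': 6, 'd': 0, 'u': 7}
del 'g' → {'d': 0, 'u': 7}
del 'u' → {'d': 0}
cfg['n'] = cfg['d']+4 = 4 → {'d': 0, 'n': 4}
cfg['i'] = 9 → {'d': 0, 'n': 4, 'i': 9}
sum of values = 13

13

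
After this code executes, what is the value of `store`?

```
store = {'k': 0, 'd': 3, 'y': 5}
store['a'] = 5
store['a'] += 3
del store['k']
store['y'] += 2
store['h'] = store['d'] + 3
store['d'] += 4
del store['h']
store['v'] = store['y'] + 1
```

store['a'] = 5 → {'k': 0, 'd': 3, 'y': 5, 'a': 5}
store['a'] = 5+3 = 8 → {'k': 0, 'd': 3, 'y': 5, 'a': 8}
del 'k' → {'d': 3, 'y': 5, 'a': 8}
store['y'] = 5+2 = 7 → {'d': 3, 'y': 7, 'a': 8}
store['h'] = store['d']+3 = 6 → {'d': 3, 'y': 7, 'a': 8, 'h': 6}
store['d'] = 3+4 = 7 → {'d': 7, 'y': 7, 'a': 8, 'h': 6}
del 'h' → {'d': 7, 'y': 7, 'a': 8}
store['v'] = store['y']+1 = 8 → {'d': 7, 'y': 7, 'a': 8, 'v': 8}

{'d': 7, 'y': 7, 'a': 8, 'v': 8}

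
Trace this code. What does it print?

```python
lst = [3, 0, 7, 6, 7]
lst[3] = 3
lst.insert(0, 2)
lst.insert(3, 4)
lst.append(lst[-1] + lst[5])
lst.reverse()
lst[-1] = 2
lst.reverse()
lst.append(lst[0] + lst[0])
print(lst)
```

[2, 3, 0, 4, 7, 3, 7, 10, 4]

lst[3] = 3 → [3, 0, 7, 3, 7]
insert 2 at 0 → [2, 3, 0, 7, 3, 7]
insert 4 at 3 → [2, 3, 0, 4, 7, 3, 7]
append lst[-1]+lst[5] = 7+3 = 10 → [2, 3, 0, 4, 7, 3, 7, 10]
reverse → [10, 7, 3, 7, 4, 0, 3, 2]
lst[-1] = 2 → [10, 7, 3, 7, 4, 0, 3, 2]
reverse → [2, 3, 0, 4, 7, 3, 7, 10]
append lst[0]+lst[0] = 2+2 = 4 → [2, 3, 0, 4, 7, 3, 7, 10, 4]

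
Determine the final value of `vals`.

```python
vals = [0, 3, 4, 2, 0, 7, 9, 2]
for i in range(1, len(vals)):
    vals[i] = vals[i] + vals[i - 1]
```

[0, 3, 7, 9, 9, 16, 25, 27]

i=1: vals[1] = 3+0 = 3 → [0, 3, 4, 2, 0, 7, 9, 2]
i=2: vals[2] = 4+3 = 7 → [0, 3, 7, 2, 0, 7, 9, 2]
i=3: vals[3] = 2+7 = 9 → [0, 3, 7, 9, 0, 7, 9, 2]
i=4: vals[4] = 0+9 = 9 → [0, 3, 7, 9, 9, 7, 9, 2]
i=5: vals[5] = 7+9 = 16 → [0, 3, 7, 9, 9, 16, 9, 2]
i=6: vals[6] = 9+16 = 25 → [0, 3, 7, 9, 9, 16, 25, 2]
i=7: vals[7] = 2+25 = 27 → [0, 3, 7, 9, 9, 16, 25, 27]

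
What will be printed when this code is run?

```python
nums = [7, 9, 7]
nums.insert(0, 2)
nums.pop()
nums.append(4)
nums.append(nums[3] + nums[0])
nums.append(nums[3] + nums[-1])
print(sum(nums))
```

insert 2 at 0 → [2, 7, 9, 7]
pop() removes 7 → [2, 7, 9]
append 4 → [2, 7, 9, 4]
append nums[3]+nums[0] = 4+2 = 6 → [2, 7, 9, 4, 6]
append nums[3]+nums[-1] = 4+6 = 10 → [2, 7, 9, 4, 6, 10]
sum = 38

38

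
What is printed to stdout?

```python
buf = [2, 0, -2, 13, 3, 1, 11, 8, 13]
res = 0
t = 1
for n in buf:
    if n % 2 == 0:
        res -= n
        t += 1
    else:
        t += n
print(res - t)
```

n=2: even, res = 0-2 = -2; t=2
n=0: even, res = (-2)-0 = -2; t=3
n=-2: even, res = (-2)-(-2) = 0; t=4
n=13: not even; t=17
n=3: not even; t=20
n=1: not even; t=21
n=11: not even; t=32
n=8: even, res = 0-8 = -8; t=33
n=13: not even; t=46
res-t = (-8)-46 = -54

-54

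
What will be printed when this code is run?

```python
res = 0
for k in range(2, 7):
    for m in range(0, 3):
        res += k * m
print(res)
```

k=2,m=0: res = 0+0 = 0
k=2,m=1: res = 0+2 = 2
k=2,m=2: res = 2+4 = 6
k=3,m=0: res = 6+0 = 6
k=3,m=1: res = 6+3 = 9
k=3,m=2: res = 9+6 = 15
k=4,m=0: res = 15+0 = 15
k=4,m=1: res = 15+4 = 19
k=4,m=2: res = 19+8 = 27
k=5,m=0: res = 27+0 = 27
k=5,m=1: res = 27+5 = 32
k=5,m=2: res = 32+10 = 42
k=6,m=0: res = 42+0 = 42
k=6,m=1: res = 42+6 = 48
k=6,m=2: res = 48+12 = 60

60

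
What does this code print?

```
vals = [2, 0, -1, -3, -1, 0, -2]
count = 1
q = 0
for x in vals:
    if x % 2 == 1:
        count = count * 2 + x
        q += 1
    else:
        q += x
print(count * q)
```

x=2: not odd; q=2
x=0: not odd; q=2
x=-1: odd, count = 1*2+(-1) = 1; q=3
x=-3: odd, count = 1*2+(-3) = -1; q=4
x=-1: odd, count = (-1)*2+(-1) = -3; q=5
x=0: not odd; q=5
x=-2: not odd; q=3
count*q = (-3)*3 = -9

-9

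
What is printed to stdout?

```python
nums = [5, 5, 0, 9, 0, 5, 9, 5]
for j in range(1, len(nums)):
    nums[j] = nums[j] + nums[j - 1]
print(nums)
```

j=1: nums[1] = 5+5 = 10 → [5, 10, 0, 9, 0, 5, 9, 5]
j=2: nums[2] = 0+10 = 10 → [5, 10, 10, 9, 0, 5, 9, 5]
j=3: nums[3] = 9+10 = 19 → [5, 10, 10, 19, 0, 5, 9, 5]
j=4: nums[4] = 0+19 = 19 → [5, 10, 10, 19, 19, 5, 9, 5]
j=5: nums[5] = 5+19 = 24 → [5, 10, 10, 19, 19, 24, 9, 5]
j=6: nums[6] = 9+24 = 33 → [5, 10, 10, 19, 19, 24, 33, 5]
j=7: nums[7] = 5+33 = 38 → [5, 10, 10, 19, 19, 24, 33, 38]

[5, 10, 10, 19, 19, 24, 33, 38]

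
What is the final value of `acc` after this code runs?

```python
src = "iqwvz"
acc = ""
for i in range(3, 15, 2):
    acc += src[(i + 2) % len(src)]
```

i=3: add src[0]='i' → 'i'
i=5: add src[2]='w' → 'iw'
i=7: add src[4]='z' → 'iwz'
i=9: add src[1]='q' → 'iwzq'
i=11: add src[3]='v' → 'iwzqv'
i=13: add src[0]='i' → 'iwzqvi'

'iwzqvi'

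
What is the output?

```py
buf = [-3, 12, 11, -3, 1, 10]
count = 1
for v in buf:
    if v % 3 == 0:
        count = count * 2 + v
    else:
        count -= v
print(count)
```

v=-3: %3==0, count = 1*2+(-3) = -1
v=12: %3==0, count = (-1)*2+12 = 10
v=11: not %3==0, count = 10-11 = -1
v=-3: %3==0, count = (-1)*2+(-3) = -5
v=1: not %3==0, count = (-5)-1 = -6
v=10: not %3==0, count = (-6)-10 = -16

-16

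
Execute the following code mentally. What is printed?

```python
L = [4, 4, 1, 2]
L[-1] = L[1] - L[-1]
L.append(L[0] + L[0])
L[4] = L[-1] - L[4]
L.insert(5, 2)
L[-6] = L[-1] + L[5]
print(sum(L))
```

L[-1] = L[1]-L[-1] = 4-2 = 2 → [4, 4, 1, 2]
append L[0]+L[0] = 4+4 = 8 → [4, 4, 1, 2, 8]
L[4] = L[-1]-L[4] = 8-8 = 0 → [4, 4, 1, 2, 0]
insert 2 at 5 → [4, 4, 1, 2, 0, 2]
L[-6] = L[-1]+L[5] = 2+2 = 4 → [4, 4, 1, 2, 0, 2]
sum = 13

13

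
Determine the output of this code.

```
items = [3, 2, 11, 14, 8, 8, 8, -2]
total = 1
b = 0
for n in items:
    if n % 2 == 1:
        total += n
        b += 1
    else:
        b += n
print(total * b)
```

n=3: odd, total = 1+3 = 4; b=1
n=2: not odd; b=3
n=11: odd, total = 4+11 = 15; b=4
n=14: not odd; b=18
n=8: not odd; b=26
n=8: not odd; b=34
n=8: not odd; b=42
n=-2: not odd; b=40
total*b = 15*40 = 600

600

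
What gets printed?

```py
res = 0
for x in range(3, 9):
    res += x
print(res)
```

x=3: res = 0+3 = 3
x=4: res = 3+4 = 7
x=5: res = 7+5 = 12
x=6: res = 12+6 = 18
x=7: res = 18+7 = 25
x=8: res = 25+8 = 33

33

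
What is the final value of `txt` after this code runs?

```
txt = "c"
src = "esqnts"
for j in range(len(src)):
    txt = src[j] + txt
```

'stnqsec'

j=0: prepend 'e' → 'ec'
j=1: prepend 's' → 'sec'
j=2: prepend 'q' → 'qsec'
j=3: prepend 'n' → 'nqsec'
j=4: prepend 't' → 'tnqsec'
j=5: prepend 's' → 'stnqsec'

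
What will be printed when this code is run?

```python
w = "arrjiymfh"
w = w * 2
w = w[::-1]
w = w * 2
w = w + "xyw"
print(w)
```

repeat ×2 → 'arrjiymfharrjiymfh'
reverse → 'hfmyijrrahfmyijrra'
repeat ×2 → 'hfmyijrrahfmyijrrahfmyijrrahfmyijrra'
+ 'xyw' → 'hfmyijrrahfmyijrrahfmyijrrahfmyijrraxyw'

hfmyijrrahfmyijrrahfmyijrrahfmyijrraxyw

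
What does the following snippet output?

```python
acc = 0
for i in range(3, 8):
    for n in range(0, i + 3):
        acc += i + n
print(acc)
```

i=3,n=0: acc = 0+3 = 3
i=3,n=1: acc = 3+4 = 7
i=3,n=2: acc = 7+5 = 12
i=3,n=3: acc = 12+6 = 18
i=3,n=4: acc = 18+7 = 25
i=3,n=5: acc = 25+8 = 33
i=4,n=0: acc = 33+4 = 37
i=4,n=1: acc = 37+5 = 42
i=4,n=2: acc = 42+6 = 48
i=4,n=3: acc = 48+7 = 55
i=4,n=4: acc = 55+8 = 63
i=4,n=5: acc = 63+9 = 72
i=4,n=6: acc = 72+10 = 82
i=5,n=0: acc = 82+5 = 87
i=5,n=1: acc = 87+6 = 93
i=5,n=2: acc = 93+7 = 100
i=5,n=3: acc = 100+8 = 108
i=5,n=4: acc = 108+9 = 117
i=5,n=5: acc = 117+10 = 127
i=5,n=6: acc = 127+11 = 138
i=5,n=7: acc = 138+12 = 150
i=6,n=0: acc = 150+6 = 156
i=6,n=1: acc = 156+7 = 163
i=6,n=2: acc = 163+8 = 171
i=6,n=3: acc = 171+9 = 180
i=6,n=4: acc = 180+10 = 190
i=6,n=5: acc = 190+11 = 201
i=6,n=6: acc = 201+12 = 213
i=6,n=7: acc = 213+13 = 226
i=6,n=8: acc = 226+14 = 240
i=7,n=0: acc = 240+7 = 247
i=7,n=1: acc = 247+8 = 255
i=7,n=2: acc = 255+9 = 264
i=7,n=3: acc = 264+10 = 274
i=7,n=4: acc = 274+11 = 285
i=7,n=5: acc = 285+12 = 297
i=7,n=6: acc = 297+13 = 310
i=7,n=7: acc = 310+14 = 324
i=7,n=8: acc = 324+15 = 339
i=7,n=9: acc = 339+16 = 355

355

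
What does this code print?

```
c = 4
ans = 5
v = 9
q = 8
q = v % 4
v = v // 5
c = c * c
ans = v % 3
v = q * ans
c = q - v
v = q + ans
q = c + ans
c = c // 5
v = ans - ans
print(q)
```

1

q = 9%4 = 1
v = 9//5 = 1
c = 4*4 = 16
ans = 1%3 = 1
v = 1*1 = 1
c = 1-1 = 0
v = 1+1 = 2
q = 0+1 = 1
c = 0//5 = 0
v = 1-1 = 0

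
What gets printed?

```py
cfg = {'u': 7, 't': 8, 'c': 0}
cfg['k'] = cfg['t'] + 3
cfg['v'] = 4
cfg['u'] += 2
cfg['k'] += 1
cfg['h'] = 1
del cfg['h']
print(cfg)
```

cfg['k'] = cfg['t']+3 = 11 → {'u': 7, 't': 8, 'c': 0, 'k': 11}
cfg['v'] = 4 → {'u': 7, 't': 8, 'c': 0, 'k': 11, 'v': 4}
cfg['u'] = 7+2 = 9 → {'u': 9, 't': 8, 'c': 0, 'k': 11, 'v': 4}
cfg['k'] = 11+1 = 12 → {'u': 9, 't': 8, 'c': 0, 'k': 12, 'v': 4}
cfg['h'] = 1 → {'u': 9, 't': 8, 'c': 0, 'k': 12, 'v': 4, 'h': 1}
del 'h' → {'u': 9, 't': 8, 'c': 0, 'k': 12, 'v': 4}

{'u': 9, 't': 8, 'c': 0, 'k': 12, 'v': 4}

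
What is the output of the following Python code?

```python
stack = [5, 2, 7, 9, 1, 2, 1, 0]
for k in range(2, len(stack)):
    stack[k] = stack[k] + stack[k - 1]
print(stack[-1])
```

22

k=2: stack[2] = 7+2 = 9 → [5, 2, 9, 9, 1, 2, 1, 0]
k=3: stack[3] = 9+9 = 18 → [5, 2, 9, 18, 1, 2, 1, 0]
k=4: stack[4] = 1+18 = 19 → [5, 2, 9, 18, 19, 2, 1, 0]
k=5: stack[5] = 2+19 = 21 → [5, 2, 9, 18, 19, 21, 1, 0]
k=6: stack[6] = 1+21 = 22 → [5, 2, 9, 18, 19, 21, 22, 0]
k=7: stack[7] = 0+22 = 22 → [5, 2, 9, 18, 19, 21, 22, 22]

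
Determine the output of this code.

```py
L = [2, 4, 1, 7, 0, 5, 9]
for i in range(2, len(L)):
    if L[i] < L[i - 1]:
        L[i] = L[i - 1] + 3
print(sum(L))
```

59

i=2: 1<4, L[2] = 4+3 = 7 → [2, 4, 7, 7, 0, 5, 9]
i=3: 7>=7, unchanged → [2, 4, 7, 7, 0, 5, 9]
i=4: 0<7, L[4] = 7+3 = 10 → [2, 4, 7, 7, 10, 5, 9]
i=5: 5<10, L[5] = 10+3 = 13 → [2, 4, 7, 7, 10, 13, 9]
i=6: 9<13, L[6] = 13+3 = 16 → [2, 4, 7, 7, 10, 13, 16]
sum = 59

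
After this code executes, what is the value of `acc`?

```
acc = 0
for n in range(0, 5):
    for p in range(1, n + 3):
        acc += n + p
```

n=0,p=1: acc = 0+1 = 1
n=0,p=2: acc = 1+2 = 3
n=1,p=1: acc = 3+2 = 5
n=1,p=2: acc = 5+3 = 8
n=1,p=3: acc = 8+4 = 12
n=2,p=1: acc = 12+3 = 15
n=2,p=2: acc = 15+4 = 19
n=2,p=3: acc = 19+5 = 24
n=2,p=4: acc = 24+6 = 30
n=3,p=1: acc = 30+4 = 34
n=3,p=2: acc = 34+5 = 39
n=3,p=3: acc = 39+6 = 45
n=3,p=4: acc = 45+7 = 52
n=3,p=5: acc = 52+8 = 60
n=4,p=1: acc = 60+5 = 65
n=4,p=2: acc = 65+6 = 71
n=4,p=3: acc = 71+7 = 78
n=4,p=4: acc = 78+8 = 86
n=4,p=5: acc = 86+9 = 95
n=4,p=6: acc = 95+10 = 105

105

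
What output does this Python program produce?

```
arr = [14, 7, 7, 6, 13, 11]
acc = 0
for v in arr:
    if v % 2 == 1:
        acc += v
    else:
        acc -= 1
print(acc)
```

v=14: not odd, acc = 0-1 = -1
v=7: odd, acc = (-1)+7 = 6
v=7: odd, acc = 6+7 = 13
v=6: not odd, acc = 13-1 = 12
v=13: odd, acc = 12+13 = 25
v=11: odd, acc = 25+11 = 36

36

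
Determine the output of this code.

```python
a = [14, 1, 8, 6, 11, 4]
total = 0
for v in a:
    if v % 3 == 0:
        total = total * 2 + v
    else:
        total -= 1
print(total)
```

v=14: not %3==0, total = 0-1 = -1
v=1: not %3==0, total = (-1)-1 = -2
v=8: not %3==0, total = (-2)-1 = -3
v=6: %3==0, total = (-3)*2+6 = 0
v=11: not %3==0, total = 0-1 = -1
v=4: not %3==0, total = (-1)-1 = -2

-2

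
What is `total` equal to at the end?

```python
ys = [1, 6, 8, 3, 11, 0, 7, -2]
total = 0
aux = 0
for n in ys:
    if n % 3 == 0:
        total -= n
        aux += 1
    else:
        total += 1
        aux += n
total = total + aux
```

n=1: not %3==0, total = 0+1 = 1; aux=1
n=6: %3==0, total = 1-6 = -5; aux=2
n=8: not %3==0, total = (-5)+1 = -4; aux=10
n=3: %3==0, total = (-4)-3 = -7; aux=11
n=11: not %3==0, total = (-7)+1 = -6; aux=22
n=0: %3==0, total = (-6)-0 = -6; aux=23
n=7: not %3==0, total = (-6)+1 = -5; aux=30
n=-2: not %3==0, total = (-5)+1 = -4; aux=28
total+aux = (-4)+28 = 24

24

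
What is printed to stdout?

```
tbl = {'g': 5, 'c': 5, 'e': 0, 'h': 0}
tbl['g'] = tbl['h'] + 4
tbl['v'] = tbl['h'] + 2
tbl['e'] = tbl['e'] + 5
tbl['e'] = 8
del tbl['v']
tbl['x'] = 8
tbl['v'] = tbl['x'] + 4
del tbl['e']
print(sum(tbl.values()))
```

tbl['g'] = tbl['h']+4 = 4 → {'g': 4, 'c': 5, 'e': 0, 'h': 0}
tbl['v'] = tbl['h']+2 = 2 → {'g': 4, 'c': 5, 'e': 0, 'h': 0, 'v': 2}
tbl['e'] = tbl['e']+5 = 5 → {'g': 4, 'c': 5, 'e': 5, 'h': 0, 'v': 2}
tbl['e'] = 8 → {'g': 4, 'c': 5, 'e': 8, 'h': 0, 'v': 2}
del 'v' → {'g': 4, 'c': 5, 'e': 8, 'h': 0}
tbl['x'] = 8 → {'g': 4, 'c': 5, 'e': 8, 'h': 0, 'x': 8}
tbl['v'] = tbl['x']+4 = 12 → {'g': 4, 'c': 5, 'e': 8, 'h': 0, 'x': 8, 'v': 12}
del 'e' → {'g': 4, 'c': 5, 'h': 0, 'x': 8, 'v': 12}
sum of values = 29

29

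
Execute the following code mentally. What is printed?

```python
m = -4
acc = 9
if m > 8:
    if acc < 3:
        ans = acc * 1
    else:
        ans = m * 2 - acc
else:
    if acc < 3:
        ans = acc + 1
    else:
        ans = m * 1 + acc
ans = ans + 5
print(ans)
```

10

m=-4, acc=9
m > 8 is False; acc < 3 is False
→ ans = m * 1 + acc = 5
ans = 5+5 = 10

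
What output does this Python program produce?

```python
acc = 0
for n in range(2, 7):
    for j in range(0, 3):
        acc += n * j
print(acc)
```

n=2,j=0: acc = 0+0 = 0
n=2,j=1: acc = 0+2 = 2
n=2,j=2: acc = 2+4 = 6
n=3,j=0: acc = 6+0 = 6
n=3,j=1: acc = 6+3 = 9
n=3,j=2: acc = 9+6 = 15
n=4,j=0: acc = 15+0 = 15
n=4,j=1: acc = 15+4 = 19
n=4,j=2: acc = 19+8 = 27
n=5,j=0: acc = 27+0 = 27
n=5,j=1: acc = 27+5 = 32
n=5,j=2: acc = 32+10 = 42
n=6,j=0: acc = 42+0 = 42
n=6,j=1: acc = 42+6 = 48
n=6,j=2: acc = 48+12 = 60

60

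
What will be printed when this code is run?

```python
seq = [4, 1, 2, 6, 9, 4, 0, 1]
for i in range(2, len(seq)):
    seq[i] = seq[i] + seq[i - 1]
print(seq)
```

[4, 1, 3, 9, 18, 22, 22, 23]

i=2: seq[2] = 2+1 = 3 → [4, 1, 3, 6, 9, 4, 0, 1]
i=3: seq[3] = 6+3 = 9 → [4, 1, 3, 9, 9, 4, 0, 1]
i=4: seq[4] = 9+9 = 18 → [4, 1, 3, 9, 18, 4, 0, 1]
i=5: seq[5] = 4+18 = 22 → [4, 1, 3, 9, 18, 22, 0, 1]
i=6: seq[6] = 0+22 = 22 → [4, 1, 3, 9, 18, 22, 22, 1]
i=7: seq[7] = 1+22 = 23 → [4, 1, 3, 9, 18, 22, 22, 23]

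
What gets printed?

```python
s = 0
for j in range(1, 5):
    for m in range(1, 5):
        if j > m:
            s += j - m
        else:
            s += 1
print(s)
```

j=1,m=1: not 1>1, s = 0+1 = 1
j=1,m=2: not 1>2, s = 1+1 = 2
j=1,m=3: not 1>3, s = 2+1 = 3
j=1,m=4: not 1>4, s = 3+1 = 4
j=2,m=1: 2>1, s = 4+1 = 5
j=2,m=2: not 2>2, s = 5+1 = 6
j=2,m=3: not 2>3, s = 6+1 = 7
j=2,m=4: not 2>4, s = 7+1 = 8
j=3,m=1: 3>1, s = 8+2 = 10
j=3,m=2: 3>2, s = 10+1 = 11
j=3,m=3: not 3>3, s = 11+1 = 12
j=3,m=4: not 3>4, s = 12+1 = 13
j=4,m=1: 4>1, s = 13+3 = 16
j=4,m=2: 4>2, s = 16+2 = 18
j=4,m=3: 4>3, s = 18+1 = 19
j=4,m=4: not 4>4, s = 19+1 = 20

20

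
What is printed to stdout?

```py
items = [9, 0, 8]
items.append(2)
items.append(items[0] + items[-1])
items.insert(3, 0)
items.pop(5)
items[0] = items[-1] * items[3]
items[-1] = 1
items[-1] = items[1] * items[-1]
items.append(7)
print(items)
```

[0, 0, 8, 0, 0, 7]

append 2 → [9, 0, 8, 2]
append items[0]+items[-1] = 9+2 = 11 → [9, 0, 8, 2, 11]
insert 0 at 3 → [9, 0, 8, 0, 2, 11]
pop(5) removes 11 → [9, 0, 8, 0, 2]
items[0] = items[-1]*items[3] = 2*0 = 0 → [0, 0, 8, 0, 2]
items[-1] = 1 → [0, 0, 8, 0, 1]
items[-1] = items[1]*items[-1] = 0*1 = 0 → [0, 0, 8, 0, 0]
append 7 → [0, 0, 8, 0, 0, 7]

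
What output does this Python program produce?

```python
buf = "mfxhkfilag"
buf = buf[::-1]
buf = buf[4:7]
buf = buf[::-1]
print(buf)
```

reverse → 'galifkhxfm'
slice [4:7] → 'fkh'
reverse → 'hkf'

hkf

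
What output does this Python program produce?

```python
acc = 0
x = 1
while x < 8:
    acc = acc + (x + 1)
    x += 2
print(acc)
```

x=1: acc = 0+2 = 2
x=3: acc = 2+4 = 6
x=5: acc = 6+6 = 12
x=7: acc = 12+8 = 20

20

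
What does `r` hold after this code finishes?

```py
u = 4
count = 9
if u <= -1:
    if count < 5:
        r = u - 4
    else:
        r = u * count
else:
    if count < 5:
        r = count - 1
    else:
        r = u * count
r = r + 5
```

41

u=4, count=9
u <= -1 is False; count < 5 is False
→ r = u * count = 36
r = 36+5 = 41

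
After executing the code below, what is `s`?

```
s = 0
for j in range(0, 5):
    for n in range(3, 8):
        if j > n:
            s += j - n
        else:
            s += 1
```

j=0,n=3: not 0>3, s = 0+1 = 1
j=0,n=4: not 0>4, s = 1+1 = 2
j=0,n=5: not 0>5, s = 2+1 = 3
j=0,n=6: not 0>6, s = 3+1 = 4
j=0,n=7: not 0>7, s = 4+1 = 5
j=1,n=3: not 1>3, s = 5+1 = 6
j=1,n=4: not 1>4, s = 6+1 = 7
j=1,n=5: not 1>5, s = 7+1 = 8
j=1,n=6: not 1>6, s = 8+1 = 9
j=1,n=7: not 1>7, s = 9+1 = 10
j=2,n=3: not 2>3, s = 10+1 = 11
j=2,n=4: not 2>4, s = 11+1 = 12
j=2,n=5: not 2>5, s = 12+1 = 13
j=2,n=6: not 2>6, s = 13+1 = 14
j=2,n=7: not 2>7, s = 14+1 = 15
j=3,n=3: not 3>3, s = 15+1 = 16
j=3,n=4: not 3>4, s = 16+1 = 17
j=3,n=5: not 3>5, s = 17+1 = 18
j=3,n=6: not 3>6, s = 18+1 = 19
j=3,n=7: not 3>7, s = 19+1 = 20
j=4,n=3: 4>3, s = 20+1 = 21
j=4,n=4: not 4>4, s = 21+1 = 22
j=4,n=5: not 4>5, s = 22+1 = 23
j=4,n=6: not 4>6, s = 23+1 = 24
j=4,n=7: not 4>7, s = 24+1 = 25

25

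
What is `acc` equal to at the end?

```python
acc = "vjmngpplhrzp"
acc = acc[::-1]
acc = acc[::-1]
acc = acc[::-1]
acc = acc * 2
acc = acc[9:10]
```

reverse → 'pzrhlppgnmjv'
reverse → 'vjmngpplhrzp'
reverse → 'pzrhlppgnmjv'
repeat ×2 → 'pzrhlppgnmjvpzrhlppgnmjv'
slice [9:10] → 'm'

'm'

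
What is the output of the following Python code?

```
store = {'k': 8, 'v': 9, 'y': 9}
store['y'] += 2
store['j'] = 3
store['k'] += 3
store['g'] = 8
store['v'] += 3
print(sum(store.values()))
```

45

store['y'] = 9+2 = 11 → {'k': 8, 'v': 9, 'y': 11}
store['j'] = 3 → {'k': 8, 'v': 9, 'y': 11, 'j': 3}
store['k'] = 8+3 = 11 → {'k': 11, 'v': 9, 'y': 11, 'j': 3}
store['g'] = 8 → {'k': 11, 'v': 9, 'y': 11, 'j': 3, 'g': 8}
store['v'] = 9+3 = 12 → {'k': 11, 'v': 12, 'y': 11, 'j': 3, 'g': 8}
sum of values = 45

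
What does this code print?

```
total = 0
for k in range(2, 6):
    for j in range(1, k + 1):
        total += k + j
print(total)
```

88

k=2,j=1: total = 0+3 = 3
k=2,j=2: total = 3+4 = 7
k=3,j=1: total = 7+4 = 11
k=3,j=2: total = 11+5 = 16
k=3,j=3: total = 16+6 = 22
k=4,j=1: total = 22+5 = 27
k=4,j=2: total = 27+6 = 33
k=4,j=3: total = 33+7 = 40
k=4,j=4: total = 40+8 = 48
k=5,j=1: total = 48+6 = 54
k=5,j=2: total = 54+7 = 61
k=5,j=3: total = 61+8 = 69
k=5,j=4: total = 69+9 = 78
k=5,j=5: total = 78+10 = 88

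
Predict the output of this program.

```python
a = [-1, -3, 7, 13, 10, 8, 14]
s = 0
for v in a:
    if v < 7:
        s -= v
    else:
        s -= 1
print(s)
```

-1

v=-1: <7, s = 0-(-1) = 1
v=-3: <7, s = 1-(-3) = 4
v=7: not <7, s = 4-1 = 3
v=13: not <7, s = 3-1 = 2
v=10: not <7, s = 2-1 = 1
v=8: not <7, s = 1-1 = 0
v=14: not <7, s = 0-1 = -1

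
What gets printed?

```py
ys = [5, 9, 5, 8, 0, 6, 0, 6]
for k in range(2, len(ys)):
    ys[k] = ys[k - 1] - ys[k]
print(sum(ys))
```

k=2: ys[2] = 9-5 = 4 → [5, 9, 4, 8, 0, 6, 0, 6]
k=3: ys[3] = 4-8 = -4 → [5, 9, 4, -4, 0, 6, 0, 6]
k=4: ys[4] = (-4)-0 = -4 → [5, 9, 4, -4, -4, 6, 0, 6]
k=5: ys[5] = (-4)-6 = -10 → [5, 9, 4, -4, -4, -10, 0, 6]
k=6: ys[6] = (-10)-0 = -10 → [5, 9, 4, -4, -4, -10, -10, 6]
k=7: ys[7] = (-10)-6 = -16 → [5, 9, 4, -4, -4, -10, -10, -16]
sum = -26

-26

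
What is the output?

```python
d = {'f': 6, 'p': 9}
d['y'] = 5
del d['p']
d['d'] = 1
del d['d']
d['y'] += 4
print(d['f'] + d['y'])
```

d['y'] = 5 → {'f': 6, 'p': 9, 'y': 5}
del 'p' → {'f': 6, 'y': 5}
d['d'] = 1 → {'f': 6, 'y': 5, 'd': 1}
del 'd' → {'f': 6, 'y': 5}
d['y'] = 5+4 = 9 → {'f': 6, 'y': 9}
d['f']+d['y'] = 6+9 = 15

15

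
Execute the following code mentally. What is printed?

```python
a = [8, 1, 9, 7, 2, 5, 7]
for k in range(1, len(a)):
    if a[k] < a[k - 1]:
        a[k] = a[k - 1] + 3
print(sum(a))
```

k=1: 1<8, a[1] = 8+3 = 11 → [8, 11, 9, 7, 2, 5, 7]
k=2: 9<11, a[2] = 11+3 = 14 → [8, 11, 14, 7, 2, 5, 7]
k=3: 7<14, a[3] = 14+3 = 17 → [8, 11, 14, 17, 2, 5, 7]
k=4: 2<17, a[4] = 17+3 = 20 → [8, 11, 14, 17, 20, 5, 7]
k=5: 5<20, a[5] = 20+3 = 23 → [8, 11, 14, 17, 20, 23, 7]
k=6: 7<23, a[6] = 23+3 = 26 → [8, 11, 14, 17, 20, 23, 26]
sum = 119

119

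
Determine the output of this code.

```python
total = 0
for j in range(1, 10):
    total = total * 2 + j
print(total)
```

j=1: total = 0*2+1 = 1
j=2: total = 1*2+2 = 4
j=3: total = 4*2+3 = 11
j=4: total = 11*2+4 = 26
j=5: total = 26*2+5 = 57
j=6: total = 57*2+6 = 120
j=7: total = 120*2+7 = 247
j=8: total = 247*2+8 = 502
j=9: total = 502*2+9 = 1013

1013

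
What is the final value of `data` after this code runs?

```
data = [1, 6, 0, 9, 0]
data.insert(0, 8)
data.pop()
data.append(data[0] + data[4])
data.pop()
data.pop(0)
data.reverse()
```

[9, 0, 6, 1]

insert 8 at 0 → [8, 1, 6, 0, 9, 0]
pop() removes 0 → [8, 1, 6, 0, 9]
append data[0]+data[4] = 8+9 = 17 → [8, 1, 6, 0, 9, 17]
pop() removes 17 → [8, 1, 6, 0, 9]
pop(0) removes 8 → [1, 6, 0, 9]
reverse → [9, 0, 6, 1]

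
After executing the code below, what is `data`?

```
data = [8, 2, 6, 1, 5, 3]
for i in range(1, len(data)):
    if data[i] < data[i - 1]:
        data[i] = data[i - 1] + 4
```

[8, 12, 16, 20, 24, 28]

i=1: 2<8, data[1] = 8+4 = 12 → [8, 12, 6, 1, 5, 3]
i=2: 6<12, data[2] = 12+4 = 16 → [8, 12, 16, 1, 5, 3]
i=3: 1<16, data[3] = 16+4 = 20 → [8, 12, 16, 20, 5, 3]
i=4: 5<20, data[4] = 20+4 = 24 → [8, 12, 16, 20, 24, 3]
i=5: 3<24, data[5] = 24+4 = 28 → [8, 12, 16, 20, 24, 28]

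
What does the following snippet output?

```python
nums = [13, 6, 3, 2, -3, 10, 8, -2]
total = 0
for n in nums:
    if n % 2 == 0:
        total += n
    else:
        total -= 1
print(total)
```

21

n=13: not even, total = 0-1 = -1
n=6: even, total = (-1)+6 = 5
n=3: not even, total = 5-1 = 4
n=2: even, total = 4+2 = 6
n=-3: not even, total = 6-1 = 5
n=10: even, total = 5+10 = 15
n=8: even, total = 15+8 = 23
n=-2: even, total = 23+(-2) = 21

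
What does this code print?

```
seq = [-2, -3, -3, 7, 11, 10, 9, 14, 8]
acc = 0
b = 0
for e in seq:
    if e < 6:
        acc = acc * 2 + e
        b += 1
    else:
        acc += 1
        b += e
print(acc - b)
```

e=-2: <6, acc = 0*2+(-2) = -2; b=1
e=-3: <6, acc = (-2)*2+(-3) = -7; b=2
e=-3: <6, acc = (-7)*2+(-3) = -17; b=3
e=7: not <6, acc = (-17)+1 = -16; b=10
e=11: not <6, acc = (-16)+1 = -15; b=21
e=10: not <6, acc = (-15)+1 = -14; b=31
e=9: not <6, acc = (-14)+1 = -13; b=40
e=14: not <6, acc = (-13)+1 = -12; b=54
e=8: not <6, acc = (-12)+1 = -11; b=62
acc-b = (-11)-62 = -73

-73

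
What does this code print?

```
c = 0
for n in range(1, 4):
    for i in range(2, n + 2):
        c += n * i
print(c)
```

39

n=1,i=2: c = 0+2 = 2
n=2,i=2: c = 2+4 = 6
n=2,i=3: c = 6+6 = 12
n=3,i=2: c = 12+6 = 18
n=3,i=3: c = 18+9 = 27
n=3,i=4: c = 27+12 = 39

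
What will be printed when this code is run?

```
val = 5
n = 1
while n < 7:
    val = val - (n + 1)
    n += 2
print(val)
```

-7

n=1: val = 5-2 = 3
n=3: val = 3-4 = -1
n=5: val = (-1)-6 = -7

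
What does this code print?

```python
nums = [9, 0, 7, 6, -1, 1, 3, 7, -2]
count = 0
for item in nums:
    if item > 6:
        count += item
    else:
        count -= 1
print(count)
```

17

item=9: >6, count = 0+9 = 9
item=0: not >6, count = 9-1 = 8
item=7: >6, count = 8+7 = 15
item=6: not >6, count = 15-1 = 14
item=-1: not >6, count = 14-1 = 13
item=1: not >6, count = 13-1 = 12
item=3: not >6, count = 12-1 = 11
item=7: >6, count = 11+7 = 18
item=-2: not >6, count = 18-1 = 17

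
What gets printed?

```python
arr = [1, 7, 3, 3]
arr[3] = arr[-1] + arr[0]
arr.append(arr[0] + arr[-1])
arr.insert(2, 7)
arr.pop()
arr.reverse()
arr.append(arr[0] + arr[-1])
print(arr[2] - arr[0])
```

3

arr[3] = arr[-1]+arr[0] = 3+1 = 4 → [1, 7, 3, 4]
append arr[0]+arr[-1] = 1+4 = 5 → [1, 7, 3, 4, 5]
insert 7 at 2 → [1, 7, 7, 3, 4, 5]
pop() removes 5 → [1, 7, 7, 3, 4]
reverse → [4, 3, 7, 7, 1]
append arr[0]+arr[-1] = 4+1 = 5 → [4, 3, 7, 7, 1, 5]
arr[2]-arr[0] = 7-4 = 3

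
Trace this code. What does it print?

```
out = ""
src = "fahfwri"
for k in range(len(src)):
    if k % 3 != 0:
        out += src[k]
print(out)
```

ahwr

k=0: skip
k=1: add 'a' → 'a'
k=2: add 'h' → 'ah'
k=3: skip
k=4: add 'w' → 'ahw'
k=5: add 'r' → 'ahwr'
k=6: skip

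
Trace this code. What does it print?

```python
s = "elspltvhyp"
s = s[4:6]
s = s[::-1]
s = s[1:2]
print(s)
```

slice [4:6] → 'lt'
reverse → 'tl'
slice [1:2] → 'l'

l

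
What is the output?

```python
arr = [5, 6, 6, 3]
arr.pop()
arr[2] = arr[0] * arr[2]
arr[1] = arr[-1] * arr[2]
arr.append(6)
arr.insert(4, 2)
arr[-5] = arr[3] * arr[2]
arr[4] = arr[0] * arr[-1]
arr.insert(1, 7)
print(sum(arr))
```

1483

pop() removes 3 → [5, 6, 6]
arr[2] = arr[0]*arr[2] = 5*6 = 30 → [5, 6, 30]
arr[1] = arr[-1]*arr[2] = 30*30 = 900 → [5, 900, 30]
append 6 → [5, 900, 30, 6]
insert 2 at 4 → [5, 900, 30, 6, 2]
arr[-5] = arr[3]*arr[2] = 6*30 = 180 → [180, 900, 30, 6, 2]
arr[4] = arr[0]*arr[-1] = 180*2 = 360 → [180, 900, 30, 6, 360]
insert 7 at 1 → [180, 7, 900, 30, 6, 360]
sum = 1483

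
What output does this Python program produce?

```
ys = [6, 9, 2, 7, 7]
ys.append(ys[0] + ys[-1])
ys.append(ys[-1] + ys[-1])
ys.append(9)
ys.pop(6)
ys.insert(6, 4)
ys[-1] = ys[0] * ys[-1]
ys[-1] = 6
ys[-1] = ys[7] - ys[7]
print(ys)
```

append ys[0]+ys[-1] = 6+7 = 13 → [6, 9, 2, 7, 7, 13]
append ys[-1]+ys[-1] = 13+13 = 26 → [6, 9, 2, 7, 7, 13, 26]
append 9 → [6, 9, 2, 7, 7, 13, 26, 9]
pop(6) removes 26 → [6, 9, 2, 7, 7, 13, 9]
insert 4 at 6 → [6, 9, 2, 7, 7, 13, 4, 9]
ys[-1] = ys[0]*ys[-1] = 6*9 = 54 → [6, 9, 2, 7, 7, 13, 4, 54]
ys[-1] = 6 → [6, 9, 2, 7, 7, 13, 4, 6]
ys[-1] = ys[7]-ys[7] = 6-6 = 0 → [6, 9, 2, 7, 7, 13, 4, 0]

[6, 9, 2, 7, 7, 13, 4, 0]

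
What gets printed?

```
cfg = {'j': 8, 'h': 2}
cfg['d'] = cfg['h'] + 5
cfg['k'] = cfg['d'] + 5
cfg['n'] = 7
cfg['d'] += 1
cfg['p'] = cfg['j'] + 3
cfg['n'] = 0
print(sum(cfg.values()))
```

cfg['d'] = cfg['h']+5 = 7 → {'j': 8, 'h': 2, 'd': 7}
cfg['k'] = cfg['d']+5 = 12 → {'j': 8, 'h': 2, 'd': 7, 'k': 12}
cfg['n'] = 7 → {'j': 8, 'h': 2, 'd': 7, 'k': 12, 'n': 7}
cfg['d'] = 7+1 = 8 → {'j': 8, 'h': 2, 'd': 8, 'k': 12, 'n': 7}
cfg['p'] = cfg['j']+3 = 11 → {'j': 8, 'h': 2, 'd': 8, 'k': 12, 'n': 7, 'p': 11}
cfg['n'] = 0 → {'j': 8, 'h': 2, 'd': 8, 'k': 12, 'n': 0, 'p': 11}
sum of values = 41

41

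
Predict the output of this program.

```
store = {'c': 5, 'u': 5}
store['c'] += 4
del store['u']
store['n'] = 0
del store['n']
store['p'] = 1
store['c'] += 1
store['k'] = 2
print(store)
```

{'c': 10, 'p': 1, 'k': 2}

store['c'] = 5+4 = 9 → {'c': 9, 'u': 5}
del 'u' → {'c': 9}
store['n'] = 0 → {'c': 9, 'n': 0}
del 'n' → {'c': 9}
store['p'] = 1 → {'c': 9, 'p': 1}
store['c'] = 9+1 = 10 → {'c': 10, 'p': 1}
store['k'] = 2 → {'c': 10, 'p': 1, 'k': 2}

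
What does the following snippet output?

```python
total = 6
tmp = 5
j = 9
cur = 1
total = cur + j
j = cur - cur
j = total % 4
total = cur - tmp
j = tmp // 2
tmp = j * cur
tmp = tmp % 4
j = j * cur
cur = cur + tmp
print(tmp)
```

2

total = 1+9 = 10
j = 1-1 = 0
j = 10%4 = 2
total = 1-5 = -4
j = 5//2 = 2
tmp = 2*1 = 2
tmp = 2%4 = 2
j = 2*1 = 2
cur = 1+2 = 3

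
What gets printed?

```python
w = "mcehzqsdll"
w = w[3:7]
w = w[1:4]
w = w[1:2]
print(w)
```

slice [3:7] → 'hzqs'
slice [1:4] → 'zqs'
slice [1:2] → 'q'

q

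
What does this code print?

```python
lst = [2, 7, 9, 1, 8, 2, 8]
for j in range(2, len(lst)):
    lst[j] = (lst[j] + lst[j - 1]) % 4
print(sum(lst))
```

j=2: lst[2] = (9+7)%4 = 0 → [2, 7, 0, 1, 8, 2, 8]
j=3: lst[3] = (1+0)%4 = 1 → [2, 7, 0, 1, 8, 2, 8]
j=4: lst[4] = (8+1)%4 = 1 → [2, 7, 0, 1, 1, 2, 8]
j=5: lst[5] = (2+1)%4 = 3 → [2, 7, 0, 1, 1, 3, 8]
j=6: lst[6] = (8+3)%4 = 3 → [2, 7, 0, 1, 1, 3, 3]
sum = 17

17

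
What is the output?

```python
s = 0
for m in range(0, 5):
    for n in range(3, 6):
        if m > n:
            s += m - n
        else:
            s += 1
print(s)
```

m=0,n=3: not 0>3, s = 0+1 = 1
m=0,n=4: not 0>4, s = 1+1 = 2
m=0,n=5: not 0>5, s = 2+1 = 3
m=1,n=3: not 1>3, s = 3+1 = 4
m=1,n=4: not 1>4, s = 4+1 = 5
m=1,n=5: not 1>5, s = 5+1 = 6
m=2,n=3: not 2>3, s = 6+1 = 7
m=2,n=4: not 2>4, s = 7+1 = 8
m=2,n=5: not 2>5, s = 8+1 = 9
m=3,n=3: not 3>3, s = 9+1 = 10
m=3,n=4: not 3>4, s = 10+1 = 11
m=3,n=5: not 3>5, s = 11+1 = 12
m=4,n=3: 4>3, s = 12+1 = 13
m=4,n=4: not 4>4, s = 13+1 = 14
m=4,n=5: not 4>5, s = 14+1 = 15

15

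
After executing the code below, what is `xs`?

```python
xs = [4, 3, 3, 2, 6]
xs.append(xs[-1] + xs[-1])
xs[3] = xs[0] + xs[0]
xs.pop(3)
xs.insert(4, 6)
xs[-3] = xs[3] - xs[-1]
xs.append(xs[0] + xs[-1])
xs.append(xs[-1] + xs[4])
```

[4, 3, 3, -6, 6, 12, 16, 22]

append xs[-1]+xs[-1] = 6+6 = 12 → [4, 3, 3, 2, 6, 12]
xs[3] = xs[0]+xs[0] = 4+4 = 8 → [4, 3, 3, 8, 6, 12]
pop(3) removes 8 → [4, 3, 3, 6, 12]
insert 6 at 4 → [4, 3, 3, 6, 6, 12]
xs[-3] = xs[3]-xs[-1] = 6-12 = -6 → [4, 3, 3, -6, 6, 12]
append xs[0]+xs[-1] = 4+12 = 16 → [4, 3, 3, -6, 6, 12, 16]
append xs[-1]+xs[4] = 16+6 = 22 → [4, 3, 3, -6, 6, 12, 16, 22]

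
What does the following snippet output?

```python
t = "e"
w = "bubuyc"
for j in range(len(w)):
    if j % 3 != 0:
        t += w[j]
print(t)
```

eubyc

j=0: skip
j=1: add 'u' → 'eu'
j=2: add 'b' → 'eub'
j=3: skip
j=4: add 'y' → 'euby'
j=5: add 'c' → 'eubyc'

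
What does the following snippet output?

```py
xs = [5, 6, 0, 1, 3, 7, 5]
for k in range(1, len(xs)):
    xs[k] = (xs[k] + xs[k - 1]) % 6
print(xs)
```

k=1: xs[1] = (6+5)%6 = 5 → [5, 5, 0, 1, 3, 7, 5]
k=2: xs[2] = (0+5)%6 = 5 → [5, 5, 5, 1, 3, 7, 5]
k=3: xs[3] = (1+5)%6 = 0 → [5, 5, 5, 0, 3, 7, 5]
k=4: xs[4] = (3+0)%6 = 3 → [5, 5, 5, 0, 3, 7, 5]
k=5: xs[5] = (7+3)%6 = 4 → [5, 5, 5, 0, 3, 4, 5]
k=6: xs[6] = (5+4)%6 = 3 → [5, 5, 5, 0, 3, 4, 3]

[5, 5, 5, 0, 3, 4, 3]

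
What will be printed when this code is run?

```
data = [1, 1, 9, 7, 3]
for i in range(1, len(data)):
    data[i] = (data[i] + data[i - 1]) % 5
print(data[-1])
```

i=1: data[1] = (1+1)%5 = 2 → [1, 2, 9, 7, 3]
i=2: data[2] = (9+2)%5 = 1 → [1, 2, 1, 7, 3]
i=3: data[3] = (7+1)%5 = 3 → [1, 2, 1, 3, 3]
i=4: data[4] = (3+3)%5 = 1 → [1, 2, 1, 3, 1]

1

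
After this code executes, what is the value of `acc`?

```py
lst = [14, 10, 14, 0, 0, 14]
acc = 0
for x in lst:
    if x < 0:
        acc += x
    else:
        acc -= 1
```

-6

x=14: not <0, acc = 0-1 = -1
x=10: not <0, acc = (-1)-1 = -2
x=14: not <0, acc = (-2)-1 = -3
x=0: not <0, acc = (-3)-1 = -4
x=0: not <0, acc = (-4)-1 = -5
x=14: not <0, acc = (-5)-1 = -6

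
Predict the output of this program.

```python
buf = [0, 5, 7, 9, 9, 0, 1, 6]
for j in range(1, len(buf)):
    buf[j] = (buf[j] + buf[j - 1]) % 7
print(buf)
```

[0, 5, 5, 0, 2, 2, 3, 2]

j=1: buf[1] = (5+0)%7 = 5 → [0, 5, 7, 9, 9, 0, 1, 6]
j=2: buf[2] = (7+5)%7 = 5 → [0, 5, 5, 9, 9, 0, 1, 6]
j=3: buf[3] = (9+5)%7 = 0 → [0, 5, 5, 0, 9, 0, 1, 6]
j=4: buf[4] = (9+0)%7 = 2 → [0, 5, 5, 0, 2, 0, 1, 6]
j=5: buf[5] = (0+2)%7 = 2 → [0, 5, 5, 0, 2, 2, 1, 6]
j=6: buf[6] = (1+2)%7 = 3 → [0, 5, 5, 0, 2, 2, 3, 6]
j=7: buf[7] = (6+3)%7 = 2 → [0, 5, 5, 0, 2, 2, 3, 2]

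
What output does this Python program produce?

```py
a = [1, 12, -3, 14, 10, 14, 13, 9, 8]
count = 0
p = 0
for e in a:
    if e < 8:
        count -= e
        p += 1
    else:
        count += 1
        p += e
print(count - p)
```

e=1: <8, count = 0-1 = -1; p=1
e=12: not <8, count = (-1)+1 = 0; p=13
e=-3: <8, count = 0-(-3) = 3; p=14
e=14: not <8, count = 3+1 = 4; p=28
e=10: not <8, count = 4+1 = 5; p=38
e=14: not <8, count = 5+1 = 6; p=52
e=13: not <8, count = 6+1 = 7; p=65
e=9: not <8, count = 7+1 = 8; p=74
e=8: not <8, count = 8+1 = 9; p=82
count-p = 9-82 = -73

-73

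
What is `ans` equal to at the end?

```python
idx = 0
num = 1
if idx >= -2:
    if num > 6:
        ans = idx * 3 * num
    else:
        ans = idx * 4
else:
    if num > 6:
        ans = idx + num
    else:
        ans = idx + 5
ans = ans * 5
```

0

idx=0, num=1
idx >= -2 is True; num > 6 is False
→ ans = idx * 4 = 0
ans = 0*5 = 0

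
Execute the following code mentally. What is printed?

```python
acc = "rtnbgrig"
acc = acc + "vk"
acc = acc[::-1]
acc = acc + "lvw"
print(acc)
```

+ 'vk' → 'rtnbgrigvk'
reverse → 'kvgirgbntr'
+ 'lvw' → 'kvgirgbntrlvw'

kvgirgbntrlvw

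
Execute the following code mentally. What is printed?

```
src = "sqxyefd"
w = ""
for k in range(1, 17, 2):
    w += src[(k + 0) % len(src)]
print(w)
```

k=1: add src[1]='q' → 'q'
k=3: add src[3]='y' → 'qy'
k=5: add src[5]='f' → 'qyf'
k=7: add src[0]='s' → 'qyfs'
k=9: add src[2]='x' → 'qyfsx'
k=11: add src[4]='e' → 'qyfsxe'
k=13: add src[6]='d' → 'qyfsxed'
k=15: add src[1]='q' → 'qyfsxedq'

qyfsxedq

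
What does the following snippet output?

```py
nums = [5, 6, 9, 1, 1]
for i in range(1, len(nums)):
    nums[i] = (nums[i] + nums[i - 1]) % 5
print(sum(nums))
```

9

i=1: nums[1] = (6+5)%5 = 1 → [5, 1, 9, 1, 1]
i=2: nums[2] = (9+1)%5 = 0 → [5, 1, 0, 1, 1]
i=3: nums[3] = (1+0)%5 = 1 → [5, 1, 0, 1, 1]
i=4: nums[4] = (1+1)%5 = 2 → [5, 1, 0, 1, 2]
sum = 9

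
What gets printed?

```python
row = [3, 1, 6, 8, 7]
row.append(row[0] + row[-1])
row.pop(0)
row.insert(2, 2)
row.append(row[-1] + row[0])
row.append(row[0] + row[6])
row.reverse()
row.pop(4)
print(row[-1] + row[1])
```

append row[0]+row[-1] = 3+7 = 10 → [3, 1, 6, 8, 7, 10]
pop(0) removes 3 → [1, 6, 8, 7, 10]
insert 2 at 2 → [1, 6, 2, 8, 7, 10]
append row[-1]+row[0] = 10+1 = 11 → [1, 6, 2, 8, 7, 10, 11]
append row[0]+row[6] = 1+11 = 12 → [1, 6, 2, 8, 7, 10, 11, 12]
reverse → [12, 11, 10, 7, 8, 2, 6, 1]
pop(4) removes 8 → [12, 11, 10, 7, 2, 6, 1]
row[-1]+row[1] = 1+11 = 12

12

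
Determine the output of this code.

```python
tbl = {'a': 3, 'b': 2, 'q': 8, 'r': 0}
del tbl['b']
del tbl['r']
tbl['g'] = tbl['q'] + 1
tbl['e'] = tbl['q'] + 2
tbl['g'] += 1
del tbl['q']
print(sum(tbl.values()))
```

23

del 'b' → {'a': 3, 'q': 8, 'r': 0}
del 'r' → {'a': 3, 'q': 8}
tbl['g'] = tbl['q']+1 = 9 → {'a': 3, 'q': 8, 'g': 9}
tbl['e'] = tbl['q']+2 = 10 → {'a': 3, 'q': 8, 'g': 9, 'e': 10}
tbl['g'] = 9+1 = 10 → {'a': 3, 'q': 8, 'g': 10, 'e': 10}
del 'q' → {'a': 3, 'g': 10, 'e': 10}
sum of values = 23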